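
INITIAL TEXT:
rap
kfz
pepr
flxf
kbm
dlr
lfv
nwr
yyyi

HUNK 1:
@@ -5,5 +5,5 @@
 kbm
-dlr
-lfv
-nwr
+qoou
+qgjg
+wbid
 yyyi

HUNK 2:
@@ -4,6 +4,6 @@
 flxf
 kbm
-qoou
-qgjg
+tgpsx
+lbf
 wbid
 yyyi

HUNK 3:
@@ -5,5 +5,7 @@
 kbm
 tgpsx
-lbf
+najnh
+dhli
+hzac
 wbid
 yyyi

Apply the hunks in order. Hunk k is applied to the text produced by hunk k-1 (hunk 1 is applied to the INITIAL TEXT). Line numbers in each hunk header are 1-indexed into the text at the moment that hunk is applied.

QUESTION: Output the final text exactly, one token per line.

Hunk 1: at line 5 remove [dlr,lfv,nwr] add [qoou,qgjg,wbid] -> 9 lines: rap kfz pepr flxf kbm qoou qgjg wbid yyyi
Hunk 2: at line 4 remove [qoou,qgjg] add [tgpsx,lbf] -> 9 lines: rap kfz pepr flxf kbm tgpsx lbf wbid yyyi
Hunk 3: at line 5 remove [lbf] add [najnh,dhli,hzac] -> 11 lines: rap kfz pepr flxf kbm tgpsx najnh dhli hzac wbid yyyi

Answer: rap
kfz
pepr
flxf
kbm
tgpsx
najnh
dhli
hzac
wbid
yyyi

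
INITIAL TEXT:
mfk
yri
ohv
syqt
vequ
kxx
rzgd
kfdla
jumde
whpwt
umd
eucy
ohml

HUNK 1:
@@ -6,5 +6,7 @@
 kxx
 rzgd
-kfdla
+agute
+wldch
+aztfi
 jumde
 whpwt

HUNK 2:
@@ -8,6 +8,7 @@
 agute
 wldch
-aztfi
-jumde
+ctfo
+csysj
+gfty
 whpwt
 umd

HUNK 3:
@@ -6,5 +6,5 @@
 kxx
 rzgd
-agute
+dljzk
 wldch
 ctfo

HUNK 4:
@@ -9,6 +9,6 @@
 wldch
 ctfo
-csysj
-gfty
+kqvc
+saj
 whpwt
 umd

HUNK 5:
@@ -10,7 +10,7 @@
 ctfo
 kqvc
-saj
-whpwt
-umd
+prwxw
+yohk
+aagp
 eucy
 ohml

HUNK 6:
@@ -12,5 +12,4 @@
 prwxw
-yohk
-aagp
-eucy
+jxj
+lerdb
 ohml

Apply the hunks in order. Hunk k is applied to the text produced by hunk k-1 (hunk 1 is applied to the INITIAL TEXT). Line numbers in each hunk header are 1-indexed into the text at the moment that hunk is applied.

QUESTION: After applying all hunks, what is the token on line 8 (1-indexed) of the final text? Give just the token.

Hunk 1: at line 6 remove [kfdla] add [agute,wldch,aztfi] -> 15 lines: mfk yri ohv syqt vequ kxx rzgd agute wldch aztfi jumde whpwt umd eucy ohml
Hunk 2: at line 8 remove [aztfi,jumde] add [ctfo,csysj,gfty] -> 16 lines: mfk yri ohv syqt vequ kxx rzgd agute wldch ctfo csysj gfty whpwt umd eucy ohml
Hunk 3: at line 6 remove [agute] add [dljzk] -> 16 lines: mfk yri ohv syqt vequ kxx rzgd dljzk wldch ctfo csysj gfty whpwt umd eucy ohml
Hunk 4: at line 9 remove [csysj,gfty] add [kqvc,saj] -> 16 lines: mfk yri ohv syqt vequ kxx rzgd dljzk wldch ctfo kqvc saj whpwt umd eucy ohml
Hunk 5: at line 10 remove [saj,whpwt,umd] add [prwxw,yohk,aagp] -> 16 lines: mfk yri ohv syqt vequ kxx rzgd dljzk wldch ctfo kqvc prwxw yohk aagp eucy ohml
Hunk 6: at line 12 remove [yohk,aagp,eucy] add [jxj,lerdb] -> 15 lines: mfk yri ohv syqt vequ kxx rzgd dljzk wldch ctfo kqvc prwxw jxj lerdb ohml
Final line 8: dljzk

Answer: dljzk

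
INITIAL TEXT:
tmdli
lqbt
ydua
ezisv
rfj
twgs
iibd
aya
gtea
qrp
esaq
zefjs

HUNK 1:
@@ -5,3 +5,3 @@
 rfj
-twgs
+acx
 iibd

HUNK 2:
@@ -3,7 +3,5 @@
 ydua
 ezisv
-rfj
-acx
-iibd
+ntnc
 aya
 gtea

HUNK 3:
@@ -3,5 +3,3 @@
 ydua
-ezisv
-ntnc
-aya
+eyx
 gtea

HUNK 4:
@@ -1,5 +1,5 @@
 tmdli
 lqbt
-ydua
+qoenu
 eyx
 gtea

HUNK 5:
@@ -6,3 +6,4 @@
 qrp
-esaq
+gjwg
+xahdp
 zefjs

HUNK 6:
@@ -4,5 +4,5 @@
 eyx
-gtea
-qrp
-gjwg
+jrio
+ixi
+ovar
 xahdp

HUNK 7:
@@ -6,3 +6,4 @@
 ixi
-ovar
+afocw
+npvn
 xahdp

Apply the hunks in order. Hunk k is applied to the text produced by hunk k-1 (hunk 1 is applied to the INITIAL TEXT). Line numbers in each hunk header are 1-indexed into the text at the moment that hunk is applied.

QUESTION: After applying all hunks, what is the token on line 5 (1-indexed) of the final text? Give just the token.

Hunk 1: at line 5 remove [twgs] add [acx] -> 12 lines: tmdli lqbt ydua ezisv rfj acx iibd aya gtea qrp esaq zefjs
Hunk 2: at line 3 remove [rfj,acx,iibd] add [ntnc] -> 10 lines: tmdli lqbt ydua ezisv ntnc aya gtea qrp esaq zefjs
Hunk 3: at line 3 remove [ezisv,ntnc,aya] add [eyx] -> 8 lines: tmdli lqbt ydua eyx gtea qrp esaq zefjs
Hunk 4: at line 1 remove [ydua] add [qoenu] -> 8 lines: tmdli lqbt qoenu eyx gtea qrp esaq zefjs
Hunk 5: at line 6 remove [esaq] add [gjwg,xahdp] -> 9 lines: tmdli lqbt qoenu eyx gtea qrp gjwg xahdp zefjs
Hunk 6: at line 4 remove [gtea,qrp,gjwg] add [jrio,ixi,ovar] -> 9 lines: tmdli lqbt qoenu eyx jrio ixi ovar xahdp zefjs
Hunk 7: at line 6 remove [ovar] add [afocw,npvn] -> 10 lines: tmdli lqbt qoenu eyx jrio ixi afocw npvn xahdp zefjs
Final line 5: jrio

Answer: jrio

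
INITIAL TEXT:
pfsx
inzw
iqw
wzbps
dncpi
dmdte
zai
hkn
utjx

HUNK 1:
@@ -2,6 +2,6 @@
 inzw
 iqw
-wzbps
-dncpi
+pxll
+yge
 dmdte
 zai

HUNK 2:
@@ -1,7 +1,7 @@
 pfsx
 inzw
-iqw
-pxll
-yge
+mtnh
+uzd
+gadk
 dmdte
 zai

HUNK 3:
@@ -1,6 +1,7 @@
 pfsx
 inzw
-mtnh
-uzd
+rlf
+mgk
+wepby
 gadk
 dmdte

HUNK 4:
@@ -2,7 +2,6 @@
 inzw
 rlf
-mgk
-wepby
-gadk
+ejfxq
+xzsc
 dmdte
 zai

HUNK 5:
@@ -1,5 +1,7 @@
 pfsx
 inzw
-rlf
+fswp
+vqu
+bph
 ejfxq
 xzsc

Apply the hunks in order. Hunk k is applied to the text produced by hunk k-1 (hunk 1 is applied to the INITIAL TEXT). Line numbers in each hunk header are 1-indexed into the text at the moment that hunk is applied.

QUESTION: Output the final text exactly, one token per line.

Hunk 1: at line 2 remove [wzbps,dncpi] add [pxll,yge] -> 9 lines: pfsx inzw iqw pxll yge dmdte zai hkn utjx
Hunk 2: at line 1 remove [iqw,pxll,yge] add [mtnh,uzd,gadk] -> 9 lines: pfsx inzw mtnh uzd gadk dmdte zai hkn utjx
Hunk 3: at line 1 remove [mtnh,uzd] add [rlf,mgk,wepby] -> 10 lines: pfsx inzw rlf mgk wepby gadk dmdte zai hkn utjx
Hunk 4: at line 2 remove [mgk,wepby,gadk] add [ejfxq,xzsc] -> 9 lines: pfsx inzw rlf ejfxq xzsc dmdte zai hkn utjx
Hunk 5: at line 1 remove [rlf] add [fswp,vqu,bph] -> 11 lines: pfsx inzw fswp vqu bph ejfxq xzsc dmdte zai hkn utjx

Answer: pfsx
inzw
fswp
vqu
bph
ejfxq
xzsc
dmdte
zai
hkn
utjx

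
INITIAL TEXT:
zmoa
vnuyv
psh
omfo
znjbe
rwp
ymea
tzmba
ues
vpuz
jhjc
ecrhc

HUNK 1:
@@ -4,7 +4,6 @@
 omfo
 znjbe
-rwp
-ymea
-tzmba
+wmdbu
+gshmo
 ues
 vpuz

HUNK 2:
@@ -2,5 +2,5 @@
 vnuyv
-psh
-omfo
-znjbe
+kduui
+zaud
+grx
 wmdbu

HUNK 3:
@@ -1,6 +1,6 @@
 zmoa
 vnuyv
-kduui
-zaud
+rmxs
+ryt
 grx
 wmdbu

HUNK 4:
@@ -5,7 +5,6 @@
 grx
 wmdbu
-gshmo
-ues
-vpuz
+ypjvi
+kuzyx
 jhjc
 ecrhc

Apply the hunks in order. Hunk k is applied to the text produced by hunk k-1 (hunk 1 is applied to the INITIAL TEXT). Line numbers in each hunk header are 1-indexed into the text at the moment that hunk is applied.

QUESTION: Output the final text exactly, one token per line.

Hunk 1: at line 4 remove [rwp,ymea,tzmba] add [wmdbu,gshmo] -> 11 lines: zmoa vnuyv psh omfo znjbe wmdbu gshmo ues vpuz jhjc ecrhc
Hunk 2: at line 2 remove [psh,omfo,znjbe] add [kduui,zaud,grx] -> 11 lines: zmoa vnuyv kduui zaud grx wmdbu gshmo ues vpuz jhjc ecrhc
Hunk 3: at line 1 remove [kduui,zaud] add [rmxs,ryt] -> 11 lines: zmoa vnuyv rmxs ryt grx wmdbu gshmo ues vpuz jhjc ecrhc
Hunk 4: at line 5 remove [gshmo,ues,vpuz] add [ypjvi,kuzyx] -> 10 lines: zmoa vnuyv rmxs ryt grx wmdbu ypjvi kuzyx jhjc ecrhc

Answer: zmoa
vnuyv
rmxs
ryt
grx
wmdbu
ypjvi
kuzyx
jhjc
ecrhc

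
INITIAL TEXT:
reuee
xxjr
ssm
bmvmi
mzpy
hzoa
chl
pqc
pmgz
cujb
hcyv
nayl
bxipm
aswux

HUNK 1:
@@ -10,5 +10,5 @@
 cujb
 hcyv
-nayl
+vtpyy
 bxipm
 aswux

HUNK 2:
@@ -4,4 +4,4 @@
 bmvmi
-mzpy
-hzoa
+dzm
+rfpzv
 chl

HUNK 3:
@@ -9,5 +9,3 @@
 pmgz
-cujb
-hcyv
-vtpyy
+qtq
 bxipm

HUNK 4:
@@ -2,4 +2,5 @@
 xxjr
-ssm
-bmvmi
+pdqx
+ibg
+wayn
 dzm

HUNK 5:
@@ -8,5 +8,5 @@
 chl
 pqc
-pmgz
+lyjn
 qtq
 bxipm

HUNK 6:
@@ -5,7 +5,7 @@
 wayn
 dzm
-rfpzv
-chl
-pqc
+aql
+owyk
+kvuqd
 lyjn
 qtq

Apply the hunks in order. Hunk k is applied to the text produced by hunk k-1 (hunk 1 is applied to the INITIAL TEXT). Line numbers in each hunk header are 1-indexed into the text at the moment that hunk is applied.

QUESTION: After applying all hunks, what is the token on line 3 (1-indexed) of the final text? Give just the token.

Answer: pdqx

Derivation:
Hunk 1: at line 10 remove [nayl] add [vtpyy] -> 14 lines: reuee xxjr ssm bmvmi mzpy hzoa chl pqc pmgz cujb hcyv vtpyy bxipm aswux
Hunk 2: at line 4 remove [mzpy,hzoa] add [dzm,rfpzv] -> 14 lines: reuee xxjr ssm bmvmi dzm rfpzv chl pqc pmgz cujb hcyv vtpyy bxipm aswux
Hunk 3: at line 9 remove [cujb,hcyv,vtpyy] add [qtq] -> 12 lines: reuee xxjr ssm bmvmi dzm rfpzv chl pqc pmgz qtq bxipm aswux
Hunk 4: at line 2 remove [ssm,bmvmi] add [pdqx,ibg,wayn] -> 13 lines: reuee xxjr pdqx ibg wayn dzm rfpzv chl pqc pmgz qtq bxipm aswux
Hunk 5: at line 8 remove [pmgz] add [lyjn] -> 13 lines: reuee xxjr pdqx ibg wayn dzm rfpzv chl pqc lyjn qtq bxipm aswux
Hunk 6: at line 5 remove [rfpzv,chl,pqc] add [aql,owyk,kvuqd] -> 13 lines: reuee xxjr pdqx ibg wayn dzm aql owyk kvuqd lyjn qtq bxipm aswux
Final line 3: pdqx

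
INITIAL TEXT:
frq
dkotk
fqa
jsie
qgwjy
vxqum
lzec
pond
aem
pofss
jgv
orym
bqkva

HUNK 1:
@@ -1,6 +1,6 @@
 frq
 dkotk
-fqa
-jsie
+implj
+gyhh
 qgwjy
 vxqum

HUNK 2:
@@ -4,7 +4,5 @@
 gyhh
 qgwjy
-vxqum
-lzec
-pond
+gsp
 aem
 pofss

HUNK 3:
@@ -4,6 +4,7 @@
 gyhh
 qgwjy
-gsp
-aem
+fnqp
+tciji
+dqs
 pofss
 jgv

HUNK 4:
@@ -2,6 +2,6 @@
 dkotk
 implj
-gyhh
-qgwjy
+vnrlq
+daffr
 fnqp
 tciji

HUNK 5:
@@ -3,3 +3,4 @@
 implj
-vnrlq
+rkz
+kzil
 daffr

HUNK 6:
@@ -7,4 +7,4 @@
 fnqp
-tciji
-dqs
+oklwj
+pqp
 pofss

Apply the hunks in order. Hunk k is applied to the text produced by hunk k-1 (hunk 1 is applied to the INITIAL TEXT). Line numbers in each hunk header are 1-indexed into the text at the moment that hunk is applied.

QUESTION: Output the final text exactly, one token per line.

Answer: frq
dkotk
implj
rkz
kzil
daffr
fnqp
oklwj
pqp
pofss
jgv
orym
bqkva

Derivation:
Hunk 1: at line 1 remove [fqa,jsie] add [implj,gyhh] -> 13 lines: frq dkotk implj gyhh qgwjy vxqum lzec pond aem pofss jgv orym bqkva
Hunk 2: at line 4 remove [vxqum,lzec,pond] add [gsp] -> 11 lines: frq dkotk implj gyhh qgwjy gsp aem pofss jgv orym bqkva
Hunk 3: at line 4 remove [gsp,aem] add [fnqp,tciji,dqs] -> 12 lines: frq dkotk implj gyhh qgwjy fnqp tciji dqs pofss jgv orym bqkva
Hunk 4: at line 2 remove [gyhh,qgwjy] add [vnrlq,daffr] -> 12 lines: frq dkotk implj vnrlq daffr fnqp tciji dqs pofss jgv orym bqkva
Hunk 5: at line 3 remove [vnrlq] add [rkz,kzil] -> 13 lines: frq dkotk implj rkz kzil daffr fnqp tciji dqs pofss jgv orym bqkva
Hunk 6: at line 7 remove [tciji,dqs] add [oklwj,pqp] -> 13 lines: frq dkotk implj rkz kzil daffr fnqp oklwj pqp pofss jgv orym bqkva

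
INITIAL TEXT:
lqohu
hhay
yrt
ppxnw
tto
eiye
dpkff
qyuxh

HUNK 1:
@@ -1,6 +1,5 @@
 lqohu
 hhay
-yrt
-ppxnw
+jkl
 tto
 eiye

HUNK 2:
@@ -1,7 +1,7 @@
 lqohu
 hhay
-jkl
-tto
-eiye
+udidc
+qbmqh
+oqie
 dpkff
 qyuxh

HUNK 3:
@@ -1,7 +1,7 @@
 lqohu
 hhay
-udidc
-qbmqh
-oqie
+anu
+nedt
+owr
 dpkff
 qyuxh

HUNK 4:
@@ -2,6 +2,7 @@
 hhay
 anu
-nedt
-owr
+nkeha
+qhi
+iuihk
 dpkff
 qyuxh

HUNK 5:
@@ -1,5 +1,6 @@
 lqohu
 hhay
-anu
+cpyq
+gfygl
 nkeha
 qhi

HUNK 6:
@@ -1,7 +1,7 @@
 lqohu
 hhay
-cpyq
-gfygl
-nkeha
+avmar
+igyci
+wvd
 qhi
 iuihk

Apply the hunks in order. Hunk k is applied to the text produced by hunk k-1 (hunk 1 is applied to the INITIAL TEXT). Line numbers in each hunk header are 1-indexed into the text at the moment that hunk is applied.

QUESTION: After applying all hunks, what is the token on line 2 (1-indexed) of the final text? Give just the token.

Hunk 1: at line 1 remove [yrt,ppxnw] add [jkl] -> 7 lines: lqohu hhay jkl tto eiye dpkff qyuxh
Hunk 2: at line 1 remove [jkl,tto,eiye] add [udidc,qbmqh,oqie] -> 7 lines: lqohu hhay udidc qbmqh oqie dpkff qyuxh
Hunk 3: at line 1 remove [udidc,qbmqh,oqie] add [anu,nedt,owr] -> 7 lines: lqohu hhay anu nedt owr dpkff qyuxh
Hunk 4: at line 2 remove [nedt,owr] add [nkeha,qhi,iuihk] -> 8 lines: lqohu hhay anu nkeha qhi iuihk dpkff qyuxh
Hunk 5: at line 1 remove [anu] add [cpyq,gfygl] -> 9 lines: lqohu hhay cpyq gfygl nkeha qhi iuihk dpkff qyuxh
Hunk 6: at line 1 remove [cpyq,gfygl,nkeha] add [avmar,igyci,wvd] -> 9 lines: lqohu hhay avmar igyci wvd qhi iuihk dpkff qyuxh
Final line 2: hhay

Answer: hhay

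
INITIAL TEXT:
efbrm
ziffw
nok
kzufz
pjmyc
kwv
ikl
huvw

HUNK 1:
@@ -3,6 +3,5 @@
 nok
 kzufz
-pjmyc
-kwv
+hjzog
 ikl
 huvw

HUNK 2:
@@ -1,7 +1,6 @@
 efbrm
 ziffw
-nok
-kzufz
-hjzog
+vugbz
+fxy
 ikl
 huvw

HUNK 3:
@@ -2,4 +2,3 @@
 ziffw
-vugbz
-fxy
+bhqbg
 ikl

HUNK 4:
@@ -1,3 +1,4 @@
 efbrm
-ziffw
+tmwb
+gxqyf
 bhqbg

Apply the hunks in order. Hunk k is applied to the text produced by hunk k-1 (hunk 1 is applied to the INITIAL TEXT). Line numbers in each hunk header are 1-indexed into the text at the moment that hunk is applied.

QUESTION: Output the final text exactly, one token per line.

Hunk 1: at line 3 remove [pjmyc,kwv] add [hjzog] -> 7 lines: efbrm ziffw nok kzufz hjzog ikl huvw
Hunk 2: at line 1 remove [nok,kzufz,hjzog] add [vugbz,fxy] -> 6 lines: efbrm ziffw vugbz fxy ikl huvw
Hunk 3: at line 2 remove [vugbz,fxy] add [bhqbg] -> 5 lines: efbrm ziffw bhqbg ikl huvw
Hunk 4: at line 1 remove [ziffw] add [tmwb,gxqyf] -> 6 lines: efbrm tmwb gxqyf bhqbg ikl huvw

Answer: efbrm
tmwb
gxqyf
bhqbg
ikl
huvw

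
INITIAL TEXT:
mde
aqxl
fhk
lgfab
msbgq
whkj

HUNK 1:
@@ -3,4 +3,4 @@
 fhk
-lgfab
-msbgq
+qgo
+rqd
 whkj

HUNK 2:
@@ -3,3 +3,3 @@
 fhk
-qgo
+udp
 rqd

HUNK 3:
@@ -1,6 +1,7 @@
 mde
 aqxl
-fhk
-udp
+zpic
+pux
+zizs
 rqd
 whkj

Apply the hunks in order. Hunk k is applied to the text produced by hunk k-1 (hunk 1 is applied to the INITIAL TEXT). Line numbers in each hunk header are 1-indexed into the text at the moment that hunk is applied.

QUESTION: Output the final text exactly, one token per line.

Answer: mde
aqxl
zpic
pux
zizs
rqd
whkj

Derivation:
Hunk 1: at line 3 remove [lgfab,msbgq] add [qgo,rqd] -> 6 lines: mde aqxl fhk qgo rqd whkj
Hunk 2: at line 3 remove [qgo] add [udp] -> 6 lines: mde aqxl fhk udp rqd whkj
Hunk 3: at line 1 remove [fhk,udp] add [zpic,pux,zizs] -> 7 lines: mde aqxl zpic pux zizs rqd whkj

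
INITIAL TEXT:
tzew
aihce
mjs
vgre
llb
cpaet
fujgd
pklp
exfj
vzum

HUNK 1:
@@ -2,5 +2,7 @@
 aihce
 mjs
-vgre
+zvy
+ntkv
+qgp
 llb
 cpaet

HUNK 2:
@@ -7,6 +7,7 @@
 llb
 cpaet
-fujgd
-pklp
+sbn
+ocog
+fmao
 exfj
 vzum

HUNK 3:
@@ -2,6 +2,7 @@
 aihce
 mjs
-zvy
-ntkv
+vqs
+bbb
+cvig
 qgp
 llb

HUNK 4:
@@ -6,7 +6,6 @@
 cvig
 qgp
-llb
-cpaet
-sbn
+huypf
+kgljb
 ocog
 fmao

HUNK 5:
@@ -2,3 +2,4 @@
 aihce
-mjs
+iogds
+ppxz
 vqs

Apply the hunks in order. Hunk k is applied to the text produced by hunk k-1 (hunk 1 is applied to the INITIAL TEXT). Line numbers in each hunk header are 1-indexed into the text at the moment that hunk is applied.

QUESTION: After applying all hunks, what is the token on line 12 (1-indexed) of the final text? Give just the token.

Answer: fmao

Derivation:
Hunk 1: at line 2 remove [vgre] add [zvy,ntkv,qgp] -> 12 lines: tzew aihce mjs zvy ntkv qgp llb cpaet fujgd pklp exfj vzum
Hunk 2: at line 7 remove [fujgd,pklp] add [sbn,ocog,fmao] -> 13 lines: tzew aihce mjs zvy ntkv qgp llb cpaet sbn ocog fmao exfj vzum
Hunk 3: at line 2 remove [zvy,ntkv] add [vqs,bbb,cvig] -> 14 lines: tzew aihce mjs vqs bbb cvig qgp llb cpaet sbn ocog fmao exfj vzum
Hunk 4: at line 6 remove [llb,cpaet,sbn] add [huypf,kgljb] -> 13 lines: tzew aihce mjs vqs bbb cvig qgp huypf kgljb ocog fmao exfj vzum
Hunk 5: at line 2 remove [mjs] add [iogds,ppxz] -> 14 lines: tzew aihce iogds ppxz vqs bbb cvig qgp huypf kgljb ocog fmao exfj vzum
Final line 12: fmao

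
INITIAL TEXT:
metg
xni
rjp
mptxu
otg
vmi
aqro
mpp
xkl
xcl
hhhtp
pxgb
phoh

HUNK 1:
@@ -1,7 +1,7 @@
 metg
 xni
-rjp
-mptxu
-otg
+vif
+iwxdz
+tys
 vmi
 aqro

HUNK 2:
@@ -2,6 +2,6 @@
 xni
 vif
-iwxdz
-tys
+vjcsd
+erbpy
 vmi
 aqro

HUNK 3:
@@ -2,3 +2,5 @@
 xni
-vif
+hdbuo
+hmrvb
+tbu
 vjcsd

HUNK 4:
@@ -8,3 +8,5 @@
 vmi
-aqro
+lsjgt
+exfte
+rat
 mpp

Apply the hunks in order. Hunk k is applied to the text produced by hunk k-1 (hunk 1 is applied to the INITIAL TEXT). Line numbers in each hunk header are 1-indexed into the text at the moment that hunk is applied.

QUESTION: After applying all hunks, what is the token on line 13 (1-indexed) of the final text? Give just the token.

Answer: xkl

Derivation:
Hunk 1: at line 1 remove [rjp,mptxu,otg] add [vif,iwxdz,tys] -> 13 lines: metg xni vif iwxdz tys vmi aqro mpp xkl xcl hhhtp pxgb phoh
Hunk 2: at line 2 remove [iwxdz,tys] add [vjcsd,erbpy] -> 13 lines: metg xni vif vjcsd erbpy vmi aqro mpp xkl xcl hhhtp pxgb phoh
Hunk 3: at line 2 remove [vif] add [hdbuo,hmrvb,tbu] -> 15 lines: metg xni hdbuo hmrvb tbu vjcsd erbpy vmi aqro mpp xkl xcl hhhtp pxgb phoh
Hunk 4: at line 8 remove [aqro] add [lsjgt,exfte,rat] -> 17 lines: metg xni hdbuo hmrvb tbu vjcsd erbpy vmi lsjgt exfte rat mpp xkl xcl hhhtp pxgb phoh
Final line 13: xkl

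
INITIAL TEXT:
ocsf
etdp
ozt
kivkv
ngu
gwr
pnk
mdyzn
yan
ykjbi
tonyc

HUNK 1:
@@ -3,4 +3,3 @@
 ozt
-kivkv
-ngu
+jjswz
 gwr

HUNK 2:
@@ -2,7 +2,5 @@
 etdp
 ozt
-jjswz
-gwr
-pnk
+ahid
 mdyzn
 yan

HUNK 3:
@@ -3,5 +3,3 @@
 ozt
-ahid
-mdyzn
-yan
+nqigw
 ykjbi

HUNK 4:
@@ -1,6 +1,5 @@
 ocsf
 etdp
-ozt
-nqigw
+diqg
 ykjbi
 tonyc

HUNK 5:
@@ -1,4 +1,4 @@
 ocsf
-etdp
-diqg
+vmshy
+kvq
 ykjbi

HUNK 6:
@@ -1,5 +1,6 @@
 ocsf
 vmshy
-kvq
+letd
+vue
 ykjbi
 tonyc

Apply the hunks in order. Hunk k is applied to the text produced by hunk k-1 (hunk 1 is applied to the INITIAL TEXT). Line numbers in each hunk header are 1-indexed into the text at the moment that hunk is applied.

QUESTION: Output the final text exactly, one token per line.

Answer: ocsf
vmshy
letd
vue
ykjbi
tonyc

Derivation:
Hunk 1: at line 3 remove [kivkv,ngu] add [jjswz] -> 10 lines: ocsf etdp ozt jjswz gwr pnk mdyzn yan ykjbi tonyc
Hunk 2: at line 2 remove [jjswz,gwr,pnk] add [ahid] -> 8 lines: ocsf etdp ozt ahid mdyzn yan ykjbi tonyc
Hunk 3: at line 3 remove [ahid,mdyzn,yan] add [nqigw] -> 6 lines: ocsf etdp ozt nqigw ykjbi tonyc
Hunk 4: at line 1 remove [ozt,nqigw] add [diqg] -> 5 lines: ocsf etdp diqg ykjbi tonyc
Hunk 5: at line 1 remove [etdp,diqg] add [vmshy,kvq] -> 5 lines: ocsf vmshy kvq ykjbi tonyc
Hunk 6: at line 1 remove [kvq] add [letd,vue] -> 6 lines: ocsf vmshy letd vue ykjbi tonyc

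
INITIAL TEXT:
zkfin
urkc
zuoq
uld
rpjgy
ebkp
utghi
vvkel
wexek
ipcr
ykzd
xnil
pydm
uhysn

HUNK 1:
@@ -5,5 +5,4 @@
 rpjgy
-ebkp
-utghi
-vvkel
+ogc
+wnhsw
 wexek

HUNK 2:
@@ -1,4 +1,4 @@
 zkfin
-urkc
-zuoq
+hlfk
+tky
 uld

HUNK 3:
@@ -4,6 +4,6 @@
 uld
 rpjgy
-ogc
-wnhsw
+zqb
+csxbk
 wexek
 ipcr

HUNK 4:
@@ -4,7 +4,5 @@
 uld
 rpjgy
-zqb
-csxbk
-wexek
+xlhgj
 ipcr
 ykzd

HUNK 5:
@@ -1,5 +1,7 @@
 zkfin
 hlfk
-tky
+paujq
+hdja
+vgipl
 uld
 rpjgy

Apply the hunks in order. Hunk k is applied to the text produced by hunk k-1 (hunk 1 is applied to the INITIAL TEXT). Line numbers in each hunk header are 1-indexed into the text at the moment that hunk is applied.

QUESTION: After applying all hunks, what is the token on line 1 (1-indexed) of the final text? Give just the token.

Hunk 1: at line 5 remove [ebkp,utghi,vvkel] add [ogc,wnhsw] -> 13 lines: zkfin urkc zuoq uld rpjgy ogc wnhsw wexek ipcr ykzd xnil pydm uhysn
Hunk 2: at line 1 remove [urkc,zuoq] add [hlfk,tky] -> 13 lines: zkfin hlfk tky uld rpjgy ogc wnhsw wexek ipcr ykzd xnil pydm uhysn
Hunk 3: at line 4 remove [ogc,wnhsw] add [zqb,csxbk] -> 13 lines: zkfin hlfk tky uld rpjgy zqb csxbk wexek ipcr ykzd xnil pydm uhysn
Hunk 4: at line 4 remove [zqb,csxbk,wexek] add [xlhgj] -> 11 lines: zkfin hlfk tky uld rpjgy xlhgj ipcr ykzd xnil pydm uhysn
Hunk 5: at line 1 remove [tky] add [paujq,hdja,vgipl] -> 13 lines: zkfin hlfk paujq hdja vgipl uld rpjgy xlhgj ipcr ykzd xnil pydm uhysn
Final line 1: zkfin

Answer: zkfin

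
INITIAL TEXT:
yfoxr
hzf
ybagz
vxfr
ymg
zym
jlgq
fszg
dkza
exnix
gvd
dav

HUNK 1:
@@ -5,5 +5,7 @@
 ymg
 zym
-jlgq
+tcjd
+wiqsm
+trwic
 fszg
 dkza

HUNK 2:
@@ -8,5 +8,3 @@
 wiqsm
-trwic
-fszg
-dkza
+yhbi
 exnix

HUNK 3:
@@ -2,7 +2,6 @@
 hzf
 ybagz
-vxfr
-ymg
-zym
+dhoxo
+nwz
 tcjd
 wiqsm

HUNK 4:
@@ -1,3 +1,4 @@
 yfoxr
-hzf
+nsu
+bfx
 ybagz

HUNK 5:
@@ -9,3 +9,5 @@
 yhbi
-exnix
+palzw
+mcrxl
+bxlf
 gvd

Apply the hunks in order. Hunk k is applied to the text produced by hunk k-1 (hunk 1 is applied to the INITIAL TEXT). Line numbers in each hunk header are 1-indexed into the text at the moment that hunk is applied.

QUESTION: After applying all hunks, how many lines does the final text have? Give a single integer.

Hunk 1: at line 5 remove [jlgq] add [tcjd,wiqsm,trwic] -> 14 lines: yfoxr hzf ybagz vxfr ymg zym tcjd wiqsm trwic fszg dkza exnix gvd dav
Hunk 2: at line 8 remove [trwic,fszg,dkza] add [yhbi] -> 12 lines: yfoxr hzf ybagz vxfr ymg zym tcjd wiqsm yhbi exnix gvd dav
Hunk 3: at line 2 remove [vxfr,ymg,zym] add [dhoxo,nwz] -> 11 lines: yfoxr hzf ybagz dhoxo nwz tcjd wiqsm yhbi exnix gvd dav
Hunk 4: at line 1 remove [hzf] add [nsu,bfx] -> 12 lines: yfoxr nsu bfx ybagz dhoxo nwz tcjd wiqsm yhbi exnix gvd dav
Hunk 5: at line 9 remove [exnix] add [palzw,mcrxl,bxlf] -> 14 lines: yfoxr nsu bfx ybagz dhoxo nwz tcjd wiqsm yhbi palzw mcrxl bxlf gvd dav
Final line count: 14

Answer: 14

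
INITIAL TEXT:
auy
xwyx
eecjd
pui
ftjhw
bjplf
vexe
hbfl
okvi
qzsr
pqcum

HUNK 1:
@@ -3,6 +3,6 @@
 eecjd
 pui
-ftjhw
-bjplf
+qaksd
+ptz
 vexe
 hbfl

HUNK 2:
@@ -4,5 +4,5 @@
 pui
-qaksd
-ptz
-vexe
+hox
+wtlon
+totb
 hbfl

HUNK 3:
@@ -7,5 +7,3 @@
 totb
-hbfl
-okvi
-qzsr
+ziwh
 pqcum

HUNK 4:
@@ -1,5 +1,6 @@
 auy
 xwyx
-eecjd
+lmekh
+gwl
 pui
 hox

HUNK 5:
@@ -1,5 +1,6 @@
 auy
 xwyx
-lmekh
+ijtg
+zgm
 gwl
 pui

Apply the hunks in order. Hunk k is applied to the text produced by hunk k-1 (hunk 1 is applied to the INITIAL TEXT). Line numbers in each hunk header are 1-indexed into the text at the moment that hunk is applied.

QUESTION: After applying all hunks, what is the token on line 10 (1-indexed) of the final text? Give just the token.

Hunk 1: at line 3 remove [ftjhw,bjplf] add [qaksd,ptz] -> 11 lines: auy xwyx eecjd pui qaksd ptz vexe hbfl okvi qzsr pqcum
Hunk 2: at line 4 remove [qaksd,ptz,vexe] add [hox,wtlon,totb] -> 11 lines: auy xwyx eecjd pui hox wtlon totb hbfl okvi qzsr pqcum
Hunk 3: at line 7 remove [hbfl,okvi,qzsr] add [ziwh] -> 9 lines: auy xwyx eecjd pui hox wtlon totb ziwh pqcum
Hunk 4: at line 1 remove [eecjd] add [lmekh,gwl] -> 10 lines: auy xwyx lmekh gwl pui hox wtlon totb ziwh pqcum
Hunk 5: at line 1 remove [lmekh] add [ijtg,zgm] -> 11 lines: auy xwyx ijtg zgm gwl pui hox wtlon totb ziwh pqcum
Final line 10: ziwh

Answer: ziwh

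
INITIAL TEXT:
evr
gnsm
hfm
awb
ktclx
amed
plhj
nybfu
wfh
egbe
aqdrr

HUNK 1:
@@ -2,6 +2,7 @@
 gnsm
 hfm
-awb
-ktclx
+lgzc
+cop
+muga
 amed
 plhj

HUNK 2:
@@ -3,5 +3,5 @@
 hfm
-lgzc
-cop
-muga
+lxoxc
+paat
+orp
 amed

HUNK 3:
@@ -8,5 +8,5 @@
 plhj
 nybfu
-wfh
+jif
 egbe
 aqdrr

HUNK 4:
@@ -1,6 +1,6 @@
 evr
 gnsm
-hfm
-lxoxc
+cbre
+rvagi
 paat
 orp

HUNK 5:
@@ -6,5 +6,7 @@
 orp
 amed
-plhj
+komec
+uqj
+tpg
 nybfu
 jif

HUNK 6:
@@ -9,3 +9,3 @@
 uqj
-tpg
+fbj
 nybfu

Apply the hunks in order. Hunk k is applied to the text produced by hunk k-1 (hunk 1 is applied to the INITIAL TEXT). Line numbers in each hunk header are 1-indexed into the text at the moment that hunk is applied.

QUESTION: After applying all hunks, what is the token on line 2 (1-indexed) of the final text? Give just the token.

Answer: gnsm

Derivation:
Hunk 1: at line 2 remove [awb,ktclx] add [lgzc,cop,muga] -> 12 lines: evr gnsm hfm lgzc cop muga amed plhj nybfu wfh egbe aqdrr
Hunk 2: at line 3 remove [lgzc,cop,muga] add [lxoxc,paat,orp] -> 12 lines: evr gnsm hfm lxoxc paat orp amed plhj nybfu wfh egbe aqdrr
Hunk 3: at line 8 remove [wfh] add [jif] -> 12 lines: evr gnsm hfm lxoxc paat orp amed plhj nybfu jif egbe aqdrr
Hunk 4: at line 1 remove [hfm,lxoxc] add [cbre,rvagi] -> 12 lines: evr gnsm cbre rvagi paat orp amed plhj nybfu jif egbe aqdrr
Hunk 5: at line 6 remove [plhj] add [komec,uqj,tpg] -> 14 lines: evr gnsm cbre rvagi paat orp amed komec uqj tpg nybfu jif egbe aqdrr
Hunk 6: at line 9 remove [tpg] add [fbj] -> 14 lines: evr gnsm cbre rvagi paat orp amed komec uqj fbj nybfu jif egbe aqdrr
Final line 2: gnsm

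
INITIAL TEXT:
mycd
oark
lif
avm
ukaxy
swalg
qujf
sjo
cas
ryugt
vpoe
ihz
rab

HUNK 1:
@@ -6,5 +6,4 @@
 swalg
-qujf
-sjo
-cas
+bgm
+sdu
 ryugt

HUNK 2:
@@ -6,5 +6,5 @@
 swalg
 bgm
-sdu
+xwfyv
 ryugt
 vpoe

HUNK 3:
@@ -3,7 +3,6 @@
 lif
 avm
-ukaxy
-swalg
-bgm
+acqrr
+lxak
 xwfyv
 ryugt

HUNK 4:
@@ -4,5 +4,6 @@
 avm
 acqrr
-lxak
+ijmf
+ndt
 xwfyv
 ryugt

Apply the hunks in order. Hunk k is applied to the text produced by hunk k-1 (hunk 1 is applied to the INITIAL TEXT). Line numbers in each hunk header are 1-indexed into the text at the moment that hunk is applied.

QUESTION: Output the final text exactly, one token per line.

Answer: mycd
oark
lif
avm
acqrr
ijmf
ndt
xwfyv
ryugt
vpoe
ihz
rab

Derivation:
Hunk 1: at line 6 remove [qujf,sjo,cas] add [bgm,sdu] -> 12 lines: mycd oark lif avm ukaxy swalg bgm sdu ryugt vpoe ihz rab
Hunk 2: at line 6 remove [sdu] add [xwfyv] -> 12 lines: mycd oark lif avm ukaxy swalg bgm xwfyv ryugt vpoe ihz rab
Hunk 3: at line 3 remove [ukaxy,swalg,bgm] add [acqrr,lxak] -> 11 lines: mycd oark lif avm acqrr lxak xwfyv ryugt vpoe ihz rab
Hunk 4: at line 4 remove [lxak] add [ijmf,ndt] -> 12 lines: mycd oark lif avm acqrr ijmf ndt xwfyv ryugt vpoe ihz rab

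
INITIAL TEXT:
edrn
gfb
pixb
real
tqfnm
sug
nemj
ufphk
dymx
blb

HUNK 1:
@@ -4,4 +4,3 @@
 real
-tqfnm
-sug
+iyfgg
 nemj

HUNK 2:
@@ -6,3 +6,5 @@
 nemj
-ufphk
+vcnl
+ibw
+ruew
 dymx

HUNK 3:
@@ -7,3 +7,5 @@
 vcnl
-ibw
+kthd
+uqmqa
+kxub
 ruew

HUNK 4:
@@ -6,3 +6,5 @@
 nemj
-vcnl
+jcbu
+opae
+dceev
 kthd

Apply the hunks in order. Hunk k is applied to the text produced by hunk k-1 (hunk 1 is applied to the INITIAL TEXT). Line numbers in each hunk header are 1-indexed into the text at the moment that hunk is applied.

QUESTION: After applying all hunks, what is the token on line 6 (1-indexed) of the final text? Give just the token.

Hunk 1: at line 4 remove [tqfnm,sug] add [iyfgg] -> 9 lines: edrn gfb pixb real iyfgg nemj ufphk dymx blb
Hunk 2: at line 6 remove [ufphk] add [vcnl,ibw,ruew] -> 11 lines: edrn gfb pixb real iyfgg nemj vcnl ibw ruew dymx blb
Hunk 3: at line 7 remove [ibw] add [kthd,uqmqa,kxub] -> 13 lines: edrn gfb pixb real iyfgg nemj vcnl kthd uqmqa kxub ruew dymx blb
Hunk 4: at line 6 remove [vcnl] add [jcbu,opae,dceev] -> 15 lines: edrn gfb pixb real iyfgg nemj jcbu opae dceev kthd uqmqa kxub ruew dymx blb
Final line 6: nemj

Answer: nemj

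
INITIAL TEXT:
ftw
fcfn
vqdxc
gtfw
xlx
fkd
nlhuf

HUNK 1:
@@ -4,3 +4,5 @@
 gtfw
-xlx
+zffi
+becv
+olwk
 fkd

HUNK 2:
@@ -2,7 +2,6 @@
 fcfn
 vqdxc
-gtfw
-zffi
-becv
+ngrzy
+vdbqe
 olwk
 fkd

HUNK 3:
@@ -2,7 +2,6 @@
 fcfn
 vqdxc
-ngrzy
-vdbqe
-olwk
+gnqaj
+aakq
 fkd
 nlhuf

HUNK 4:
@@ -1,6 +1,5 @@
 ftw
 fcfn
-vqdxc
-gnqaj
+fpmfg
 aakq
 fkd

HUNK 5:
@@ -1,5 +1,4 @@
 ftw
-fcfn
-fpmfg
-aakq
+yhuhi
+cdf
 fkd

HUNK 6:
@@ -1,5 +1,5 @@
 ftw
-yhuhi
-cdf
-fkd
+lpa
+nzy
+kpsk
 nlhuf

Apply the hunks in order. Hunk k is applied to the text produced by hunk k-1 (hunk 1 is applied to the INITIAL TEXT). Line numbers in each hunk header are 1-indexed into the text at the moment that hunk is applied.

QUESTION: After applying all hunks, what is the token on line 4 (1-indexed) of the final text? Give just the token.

Hunk 1: at line 4 remove [xlx] add [zffi,becv,olwk] -> 9 lines: ftw fcfn vqdxc gtfw zffi becv olwk fkd nlhuf
Hunk 2: at line 2 remove [gtfw,zffi,becv] add [ngrzy,vdbqe] -> 8 lines: ftw fcfn vqdxc ngrzy vdbqe olwk fkd nlhuf
Hunk 3: at line 2 remove [ngrzy,vdbqe,olwk] add [gnqaj,aakq] -> 7 lines: ftw fcfn vqdxc gnqaj aakq fkd nlhuf
Hunk 4: at line 1 remove [vqdxc,gnqaj] add [fpmfg] -> 6 lines: ftw fcfn fpmfg aakq fkd nlhuf
Hunk 5: at line 1 remove [fcfn,fpmfg,aakq] add [yhuhi,cdf] -> 5 lines: ftw yhuhi cdf fkd nlhuf
Hunk 6: at line 1 remove [yhuhi,cdf,fkd] add [lpa,nzy,kpsk] -> 5 lines: ftw lpa nzy kpsk nlhuf
Final line 4: kpsk

Answer: kpsk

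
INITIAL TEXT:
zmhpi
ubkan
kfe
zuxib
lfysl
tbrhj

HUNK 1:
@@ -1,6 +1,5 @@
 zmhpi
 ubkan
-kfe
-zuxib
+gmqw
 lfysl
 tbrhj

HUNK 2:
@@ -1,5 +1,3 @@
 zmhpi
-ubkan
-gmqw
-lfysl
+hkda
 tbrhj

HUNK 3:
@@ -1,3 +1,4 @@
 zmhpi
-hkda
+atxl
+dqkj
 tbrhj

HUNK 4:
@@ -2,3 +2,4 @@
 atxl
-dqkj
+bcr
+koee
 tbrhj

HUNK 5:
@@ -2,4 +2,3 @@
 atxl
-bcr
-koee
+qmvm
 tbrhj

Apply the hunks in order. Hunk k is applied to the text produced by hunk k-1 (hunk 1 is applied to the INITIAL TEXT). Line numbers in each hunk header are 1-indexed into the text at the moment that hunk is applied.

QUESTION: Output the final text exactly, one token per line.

Answer: zmhpi
atxl
qmvm
tbrhj

Derivation:
Hunk 1: at line 1 remove [kfe,zuxib] add [gmqw] -> 5 lines: zmhpi ubkan gmqw lfysl tbrhj
Hunk 2: at line 1 remove [ubkan,gmqw,lfysl] add [hkda] -> 3 lines: zmhpi hkda tbrhj
Hunk 3: at line 1 remove [hkda] add [atxl,dqkj] -> 4 lines: zmhpi atxl dqkj tbrhj
Hunk 4: at line 2 remove [dqkj] add [bcr,koee] -> 5 lines: zmhpi atxl bcr koee tbrhj
Hunk 5: at line 2 remove [bcr,koee] add [qmvm] -> 4 lines: zmhpi atxl qmvm tbrhj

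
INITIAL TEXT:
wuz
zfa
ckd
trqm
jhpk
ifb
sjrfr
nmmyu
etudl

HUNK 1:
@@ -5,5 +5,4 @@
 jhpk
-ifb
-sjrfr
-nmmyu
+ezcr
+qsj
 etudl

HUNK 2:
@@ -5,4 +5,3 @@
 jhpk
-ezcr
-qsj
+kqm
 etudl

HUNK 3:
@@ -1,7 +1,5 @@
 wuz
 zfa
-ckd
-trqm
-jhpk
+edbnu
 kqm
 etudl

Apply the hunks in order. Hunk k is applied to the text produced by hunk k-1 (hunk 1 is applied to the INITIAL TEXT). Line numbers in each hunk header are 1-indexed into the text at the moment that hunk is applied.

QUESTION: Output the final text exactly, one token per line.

Hunk 1: at line 5 remove [ifb,sjrfr,nmmyu] add [ezcr,qsj] -> 8 lines: wuz zfa ckd trqm jhpk ezcr qsj etudl
Hunk 2: at line 5 remove [ezcr,qsj] add [kqm] -> 7 lines: wuz zfa ckd trqm jhpk kqm etudl
Hunk 3: at line 1 remove [ckd,trqm,jhpk] add [edbnu] -> 5 lines: wuz zfa edbnu kqm etudl

Answer: wuz
zfa
edbnu
kqm
etudl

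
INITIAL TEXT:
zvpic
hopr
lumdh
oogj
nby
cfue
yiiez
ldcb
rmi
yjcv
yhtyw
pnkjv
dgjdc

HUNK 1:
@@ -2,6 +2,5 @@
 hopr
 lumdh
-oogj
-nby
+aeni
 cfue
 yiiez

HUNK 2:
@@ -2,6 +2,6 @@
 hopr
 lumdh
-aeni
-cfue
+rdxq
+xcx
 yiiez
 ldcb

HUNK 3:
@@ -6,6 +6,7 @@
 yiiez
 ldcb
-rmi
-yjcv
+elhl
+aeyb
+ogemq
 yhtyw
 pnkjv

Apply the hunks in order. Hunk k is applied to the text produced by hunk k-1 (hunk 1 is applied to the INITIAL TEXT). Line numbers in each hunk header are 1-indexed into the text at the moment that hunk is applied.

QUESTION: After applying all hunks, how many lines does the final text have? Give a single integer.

Answer: 13

Derivation:
Hunk 1: at line 2 remove [oogj,nby] add [aeni] -> 12 lines: zvpic hopr lumdh aeni cfue yiiez ldcb rmi yjcv yhtyw pnkjv dgjdc
Hunk 2: at line 2 remove [aeni,cfue] add [rdxq,xcx] -> 12 lines: zvpic hopr lumdh rdxq xcx yiiez ldcb rmi yjcv yhtyw pnkjv dgjdc
Hunk 3: at line 6 remove [rmi,yjcv] add [elhl,aeyb,ogemq] -> 13 lines: zvpic hopr lumdh rdxq xcx yiiez ldcb elhl aeyb ogemq yhtyw pnkjv dgjdc
Final line count: 13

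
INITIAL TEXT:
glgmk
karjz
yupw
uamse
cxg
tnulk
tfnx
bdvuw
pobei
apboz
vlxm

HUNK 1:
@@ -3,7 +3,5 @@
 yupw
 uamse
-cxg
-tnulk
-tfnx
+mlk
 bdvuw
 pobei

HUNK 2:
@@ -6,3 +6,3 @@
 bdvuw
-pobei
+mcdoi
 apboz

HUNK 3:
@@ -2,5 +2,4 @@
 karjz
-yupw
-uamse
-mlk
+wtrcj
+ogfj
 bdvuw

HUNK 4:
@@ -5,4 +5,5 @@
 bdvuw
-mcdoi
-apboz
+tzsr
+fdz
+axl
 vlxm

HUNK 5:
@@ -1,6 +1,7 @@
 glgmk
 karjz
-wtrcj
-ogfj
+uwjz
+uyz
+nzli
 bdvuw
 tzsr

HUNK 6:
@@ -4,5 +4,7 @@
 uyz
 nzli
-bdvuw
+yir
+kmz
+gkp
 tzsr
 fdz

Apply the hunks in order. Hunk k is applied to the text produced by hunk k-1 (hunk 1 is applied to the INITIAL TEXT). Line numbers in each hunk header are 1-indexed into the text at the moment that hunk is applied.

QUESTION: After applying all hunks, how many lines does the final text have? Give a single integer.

Hunk 1: at line 3 remove [cxg,tnulk,tfnx] add [mlk] -> 9 lines: glgmk karjz yupw uamse mlk bdvuw pobei apboz vlxm
Hunk 2: at line 6 remove [pobei] add [mcdoi] -> 9 lines: glgmk karjz yupw uamse mlk bdvuw mcdoi apboz vlxm
Hunk 3: at line 2 remove [yupw,uamse,mlk] add [wtrcj,ogfj] -> 8 lines: glgmk karjz wtrcj ogfj bdvuw mcdoi apboz vlxm
Hunk 4: at line 5 remove [mcdoi,apboz] add [tzsr,fdz,axl] -> 9 lines: glgmk karjz wtrcj ogfj bdvuw tzsr fdz axl vlxm
Hunk 5: at line 1 remove [wtrcj,ogfj] add [uwjz,uyz,nzli] -> 10 lines: glgmk karjz uwjz uyz nzli bdvuw tzsr fdz axl vlxm
Hunk 6: at line 4 remove [bdvuw] add [yir,kmz,gkp] -> 12 lines: glgmk karjz uwjz uyz nzli yir kmz gkp tzsr fdz axl vlxm
Final line count: 12

Answer: 12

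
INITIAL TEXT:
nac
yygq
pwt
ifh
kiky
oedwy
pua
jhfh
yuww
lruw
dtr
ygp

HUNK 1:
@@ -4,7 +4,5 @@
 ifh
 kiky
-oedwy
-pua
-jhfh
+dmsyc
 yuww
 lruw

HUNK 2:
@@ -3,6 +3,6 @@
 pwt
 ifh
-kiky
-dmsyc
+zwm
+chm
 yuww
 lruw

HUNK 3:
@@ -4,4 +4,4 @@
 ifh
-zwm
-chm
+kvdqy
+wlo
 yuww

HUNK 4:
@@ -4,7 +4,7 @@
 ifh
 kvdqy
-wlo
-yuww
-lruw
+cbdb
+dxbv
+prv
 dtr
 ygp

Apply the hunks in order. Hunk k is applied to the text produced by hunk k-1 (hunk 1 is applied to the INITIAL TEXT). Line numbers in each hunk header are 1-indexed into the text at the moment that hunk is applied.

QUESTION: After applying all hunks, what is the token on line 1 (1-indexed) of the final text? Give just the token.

Hunk 1: at line 4 remove [oedwy,pua,jhfh] add [dmsyc] -> 10 lines: nac yygq pwt ifh kiky dmsyc yuww lruw dtr ygp
Hunk 2: at line 3 remove [kiky,dmsyc] add [zwm,chm] -> 10 lines: nac yygq pwt ifh zwm chm yuww lruw dtr ygp
Hunk 3: at line 4 remove [zwm,chm] add [kvdqy,wlo] -> 10 lines: nac yygq pwt ifh kvdqy wlo yuww lruw dtr ygp
Hunk 4: at line 4 remove [wlo,yuww,lruw] add [cbdb,dxbv,prv] -> 10 lines: nac yygq pwt ifh kvdqy cbdb dxbv prv dtr ygp
Final line 1: nac

Answer: nac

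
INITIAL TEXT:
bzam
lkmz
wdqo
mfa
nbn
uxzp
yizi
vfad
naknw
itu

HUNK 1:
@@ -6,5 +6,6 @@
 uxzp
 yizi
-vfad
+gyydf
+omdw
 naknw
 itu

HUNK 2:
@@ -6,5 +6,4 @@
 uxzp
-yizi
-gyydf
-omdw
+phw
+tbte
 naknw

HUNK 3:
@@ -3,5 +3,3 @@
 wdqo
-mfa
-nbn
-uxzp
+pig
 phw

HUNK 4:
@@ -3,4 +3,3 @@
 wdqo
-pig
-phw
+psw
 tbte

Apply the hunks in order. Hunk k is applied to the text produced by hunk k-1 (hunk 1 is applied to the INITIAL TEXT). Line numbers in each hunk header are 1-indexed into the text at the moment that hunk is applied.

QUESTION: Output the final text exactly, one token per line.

Hunk 1: at line 6 remove [vfad] add [gyydf,omdw] -> 11 lines: bzam lkmz wdqo mfa nbn uxzp yizi gyydf omdw naknw itu
Hunk 2: at line 6 remove [yizi,gyydf,omdw] add [phw,tbte] -> 10 lines: bzam lkmz wdqo mfa nbn uxzp phw tbte naknw itu
Hunk 3: at line 3 remove [mfa,nbn,uxzp] add [pig] -> 8 lines: bzam lkmz wdqo pig phw tbte naknw itu
Hunk 4: at line 3 remove [pig,phw] add [psw] -> 7 lines: bzam lkmz wdqo psw tbte naknw itu

Answer: bzam
lkmz
wdqo
psw
tbte
naknw
itu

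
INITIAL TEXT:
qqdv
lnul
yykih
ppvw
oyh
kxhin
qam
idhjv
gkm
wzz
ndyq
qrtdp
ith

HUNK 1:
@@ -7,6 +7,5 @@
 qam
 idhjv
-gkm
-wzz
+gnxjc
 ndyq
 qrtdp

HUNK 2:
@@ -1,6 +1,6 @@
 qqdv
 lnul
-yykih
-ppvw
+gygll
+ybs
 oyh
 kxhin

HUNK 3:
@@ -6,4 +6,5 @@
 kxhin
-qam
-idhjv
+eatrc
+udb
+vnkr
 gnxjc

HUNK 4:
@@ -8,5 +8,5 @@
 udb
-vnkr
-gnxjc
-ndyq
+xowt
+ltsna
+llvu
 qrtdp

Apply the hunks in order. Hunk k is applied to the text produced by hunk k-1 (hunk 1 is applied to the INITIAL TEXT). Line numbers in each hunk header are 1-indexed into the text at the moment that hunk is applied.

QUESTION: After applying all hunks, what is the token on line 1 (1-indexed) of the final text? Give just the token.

Answer: qqdv

Derivation:
Hunk 1: at line 7 remove [gkm,wzz] add [gnxjc] -> 12 lines: qqdv lnul yykih ppvw oyh kxhin qam idhjv gnxjc ndyq qrtdp ith
Hunk 2: at line 1 remove [yykih,ppvw] add [gygll,ybs] -> 12 lines: qqdv lnul gygll ybs oyh kxhin qam idhjv gnxjc ndyq qrtdp ith
Hunk 3: at line 6 remove [qam,idhjv] add [eatrc,udb,vnkr] -> 13 lines: qqdv lnul gygll ybs oyh kxhin eatrc udb vnkr gnxjc ndyq qrtdp ith
Hunk 4: at line 8 remove [vnkr,gnxjc,ndyq] add [xowt,ltsna,llvu] -> 13 lines: qqdv lnul gygll ybs oyh kxhin eatrc udb xowt ltsna llvu qrtdp ith
Final line 1: qqdv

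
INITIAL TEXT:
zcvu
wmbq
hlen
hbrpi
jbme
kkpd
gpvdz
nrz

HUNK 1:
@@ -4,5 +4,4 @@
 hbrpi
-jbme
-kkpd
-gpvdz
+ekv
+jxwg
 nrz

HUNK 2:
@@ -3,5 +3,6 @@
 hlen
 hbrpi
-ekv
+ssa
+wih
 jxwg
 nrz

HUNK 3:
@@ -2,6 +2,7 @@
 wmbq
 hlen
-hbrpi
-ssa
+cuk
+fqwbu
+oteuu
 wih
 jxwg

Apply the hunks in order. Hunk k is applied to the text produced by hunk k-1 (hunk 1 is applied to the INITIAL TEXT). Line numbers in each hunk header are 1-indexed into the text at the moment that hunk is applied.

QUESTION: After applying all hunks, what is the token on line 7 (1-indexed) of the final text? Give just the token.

Hunk 1: at line 4 remove [jbme,kkpd,gpvdz] add [ekv,jxwg] -> 7 lines: zcvu wmbq hlen hbrpi ekv jxwg nrz
Hunk 2: at line 3 remove [ekv] add [ssa,wih] -> 8 lines: zcvu wmbq hlen hbrpi ssa wih jxwg nrz
Hunk 3: at line 2 remove [hbrpi,ssa] add [cuk,fqwbu,oteuu] -> 9 lines: zcvu wmbq hlen cuk fqwbu oteuu wih jxwg nrz
Final line 7: wih

Answer: wih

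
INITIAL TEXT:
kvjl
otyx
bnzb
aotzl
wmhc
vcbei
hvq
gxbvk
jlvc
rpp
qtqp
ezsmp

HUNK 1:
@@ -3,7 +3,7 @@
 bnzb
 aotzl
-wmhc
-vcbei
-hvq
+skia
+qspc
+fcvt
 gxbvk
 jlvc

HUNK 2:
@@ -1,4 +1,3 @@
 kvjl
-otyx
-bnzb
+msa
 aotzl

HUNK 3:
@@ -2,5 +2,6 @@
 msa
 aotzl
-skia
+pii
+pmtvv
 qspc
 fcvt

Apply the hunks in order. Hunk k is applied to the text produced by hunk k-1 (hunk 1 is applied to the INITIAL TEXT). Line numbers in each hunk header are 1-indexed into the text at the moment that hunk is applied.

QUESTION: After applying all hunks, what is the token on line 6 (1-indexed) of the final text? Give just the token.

Answer: qspc

Derivation:
Hunk 1: at line 3 remove [wmhc,vcbei,hvq] add [skia,qspc,fcvt] -> 12 lines: kvjl otyx bnzb aotzl skia qspc fcvt gxbvk jlvc rpp qtqp ezsmp
Hunk 2: at line 1 remove [otyx,bnzb] add [msa] -> 11 lines: kvjl msa aotzl skia qspc fcvt gxbvk jlvc rpp qtqp ezsmp
Hunk 3: at line 2 remove [skia] add [pii,pmtvv] -> 12 lines: kvjl msa aotzl pii pmtvv qspc fcvt gxbvk jlvc rpp qtqp ezsmp
Final line 6: qspc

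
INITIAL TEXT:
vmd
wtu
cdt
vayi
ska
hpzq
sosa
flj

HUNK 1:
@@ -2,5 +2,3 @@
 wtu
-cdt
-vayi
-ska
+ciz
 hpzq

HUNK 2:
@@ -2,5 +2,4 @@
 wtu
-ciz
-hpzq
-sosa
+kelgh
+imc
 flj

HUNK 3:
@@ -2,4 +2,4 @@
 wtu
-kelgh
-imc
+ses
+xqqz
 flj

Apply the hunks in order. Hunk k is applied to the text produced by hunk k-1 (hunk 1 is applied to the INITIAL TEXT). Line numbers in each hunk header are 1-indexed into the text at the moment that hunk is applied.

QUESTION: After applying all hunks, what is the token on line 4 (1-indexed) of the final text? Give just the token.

Answer: xqqz

Derivation:
Hunk 1: at line 2 remove [cdt,vayi,ska] add [ciz] -> 6 lines: vmd wtu ciz hpzq sosa flj
Hunk 2: at line 2 remove [ciz,hpzq,sosa] add [kelgh,imc] -> 5 lines: vmd wtu kelgh imc flj
Hunk 3: at line 2 remove [kelgh,imc] add [ses,xqqz] -> 5 lines: vmd wtu ses xqqz flj
Final line 4: xqqz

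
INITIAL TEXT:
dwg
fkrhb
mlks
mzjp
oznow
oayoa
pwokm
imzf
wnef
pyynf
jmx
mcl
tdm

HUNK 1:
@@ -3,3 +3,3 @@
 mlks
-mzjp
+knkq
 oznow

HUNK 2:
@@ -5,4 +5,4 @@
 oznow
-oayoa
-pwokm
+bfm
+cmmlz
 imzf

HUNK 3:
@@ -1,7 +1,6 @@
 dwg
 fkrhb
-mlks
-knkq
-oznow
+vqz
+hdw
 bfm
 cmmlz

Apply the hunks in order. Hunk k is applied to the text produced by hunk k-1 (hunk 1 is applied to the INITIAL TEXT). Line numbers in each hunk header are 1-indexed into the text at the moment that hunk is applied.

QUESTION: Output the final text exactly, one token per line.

Hunk 1: at line 3 remove [mzjp] add [knkq] -> 13 lines: dwg fkrhb mlks knkq oznow oayoa pwokm imzf wnef pyynf jmx mcl tdm
Hunk 2: at line 5 remove [oayoa,pwokm] add [bfm,cmmlz] -> 13 lines: dwg fkrhb mlks knkq oznow bfm cmmlz imzf wnef pyynf jmx mcl tdm
Hunk 3: at line 1 remove [mlks,knkq,oznow] add [vqz,hdw] -> 12 lines: dwg fkrhb vqz hdw bfm cmmlz imzf wnef pyynf jmx mcl tdm

Answer: dwg
fkrhb
vqz
hdw
bfm
cmmlz
imzf
wnef
pyynf
jmx
mcl
tdm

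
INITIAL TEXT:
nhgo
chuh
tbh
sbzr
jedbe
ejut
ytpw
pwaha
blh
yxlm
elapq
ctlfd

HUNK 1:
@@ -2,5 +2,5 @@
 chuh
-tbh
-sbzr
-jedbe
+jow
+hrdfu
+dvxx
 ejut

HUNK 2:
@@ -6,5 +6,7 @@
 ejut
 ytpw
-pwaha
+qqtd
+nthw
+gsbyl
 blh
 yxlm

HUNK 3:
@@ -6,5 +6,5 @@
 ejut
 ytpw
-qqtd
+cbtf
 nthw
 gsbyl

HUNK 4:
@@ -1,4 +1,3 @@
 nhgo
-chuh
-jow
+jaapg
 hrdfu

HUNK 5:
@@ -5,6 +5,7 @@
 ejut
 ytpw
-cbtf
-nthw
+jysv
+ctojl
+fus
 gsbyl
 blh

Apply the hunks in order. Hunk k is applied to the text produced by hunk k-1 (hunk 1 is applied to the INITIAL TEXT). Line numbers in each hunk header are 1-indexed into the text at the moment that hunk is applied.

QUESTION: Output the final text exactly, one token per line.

Hunk 1: at line 2 remove [tbh,sbzr,jedbe] add [jow,hrdfu,dvxx] -> 12 lines: nhgo chuh jow hrdfu dvxx ejut ytpw pwaha blh yxlm elapq ctlfd
Hunk 2: at line 6 remove [pwaha] add [qqtd,nthw,gsbyl] -> 14 lines: nhgo chuh jow hrdfu dvxx ejut ytpw qqtd nthw gsbyl blh yxlm elapq ctlfd
Hunk 3: at line 6 remove [qqtd] add [cbtf] -> 14 lines: nhgo chuh jow hrdfu dvxx ejut ytpw cbtf nthw gsbyl blh yxlm elapq ctlfd
Hunk 4: at line 1 remove [chuh,jow] add [jaapg] -> 13 lines: nhgo jaapg hrdfu dvxx ejut ytpw cbtf nthw gsbyl blh yxlm elapq ctlfd
Hunk 5: at line 5 remove [cbtf,nthw] add [jysv,ctojl,fus] -> 14 lines: nhgo jaapg hrdfu dvxx ejut ytpw jysv ctojl fus gsbyl blh yxlm elapq ctlfd

Answer: nhgo
jaapg
hrdfu
dvxx
ejut
ytpw
jysv
ctojl
fus
gsbyl
blh
yxlm
elapq
ctlfd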